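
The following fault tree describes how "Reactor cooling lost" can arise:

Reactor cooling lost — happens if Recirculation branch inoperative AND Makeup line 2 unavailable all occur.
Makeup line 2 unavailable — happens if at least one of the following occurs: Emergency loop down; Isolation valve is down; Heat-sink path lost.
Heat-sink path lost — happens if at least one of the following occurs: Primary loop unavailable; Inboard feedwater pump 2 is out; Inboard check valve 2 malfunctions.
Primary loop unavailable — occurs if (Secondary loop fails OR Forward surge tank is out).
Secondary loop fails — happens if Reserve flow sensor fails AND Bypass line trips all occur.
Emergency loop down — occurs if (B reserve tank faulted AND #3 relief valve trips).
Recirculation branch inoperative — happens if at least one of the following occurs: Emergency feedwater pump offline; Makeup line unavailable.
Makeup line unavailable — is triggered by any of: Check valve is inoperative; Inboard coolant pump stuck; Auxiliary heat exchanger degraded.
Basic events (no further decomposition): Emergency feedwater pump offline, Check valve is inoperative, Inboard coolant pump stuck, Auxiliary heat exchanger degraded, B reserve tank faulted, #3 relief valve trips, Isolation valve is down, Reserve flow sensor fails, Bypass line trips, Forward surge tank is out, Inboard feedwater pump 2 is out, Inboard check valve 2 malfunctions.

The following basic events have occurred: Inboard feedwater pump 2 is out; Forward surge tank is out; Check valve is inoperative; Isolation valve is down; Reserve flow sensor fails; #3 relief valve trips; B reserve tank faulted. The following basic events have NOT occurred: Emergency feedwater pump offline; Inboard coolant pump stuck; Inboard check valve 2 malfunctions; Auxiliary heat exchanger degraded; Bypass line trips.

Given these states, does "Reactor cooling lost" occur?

Yes

Makeup line unavailable [OR]: Check valve is inoperative=occurs, Inboard coolant pump stuck=not, Auxiliary heat exchanger degraded=not → at least one input occurs → occurs.
Recirculation branch inoperative [OR]: Emergency feedwater pump offline=not, Makeup line unavailable=occurs → at least one input occurs → occurs.
Emergency loop down [AND]: B reserve tank faulted=occurs, #3 relief valve trips=occurs → all inputs occur → occurs.
Secondary loop fails [AND]: Reserve flow sensor fails=occurs, Bypass line trips=not → not all inputs occur → does not occur.
Primary loop unavailable [OR]: Secondary loop fails=not, Forward surge tank is out=occurs → at least one input occurs → occurs.
Heat-sink path lost [OR]: Primary loop unavailable=occurs, Inboard feedwater pump 2 is out=occurs, Inboard check valve 2 malfunctions=not → at least one input occurs → occurs.
Makeup line 2 unavailable [OR]: Emergency loop down=occurs, Isolation valve is down=occurs, Heat-sink path lost=occurs → at least one input occurs → occurs.
Reactor cooling lost [AND]: Recirculation branch inoperative=occurs, Makeup line 2 unavailable=occurs → all inputs occur → occurs.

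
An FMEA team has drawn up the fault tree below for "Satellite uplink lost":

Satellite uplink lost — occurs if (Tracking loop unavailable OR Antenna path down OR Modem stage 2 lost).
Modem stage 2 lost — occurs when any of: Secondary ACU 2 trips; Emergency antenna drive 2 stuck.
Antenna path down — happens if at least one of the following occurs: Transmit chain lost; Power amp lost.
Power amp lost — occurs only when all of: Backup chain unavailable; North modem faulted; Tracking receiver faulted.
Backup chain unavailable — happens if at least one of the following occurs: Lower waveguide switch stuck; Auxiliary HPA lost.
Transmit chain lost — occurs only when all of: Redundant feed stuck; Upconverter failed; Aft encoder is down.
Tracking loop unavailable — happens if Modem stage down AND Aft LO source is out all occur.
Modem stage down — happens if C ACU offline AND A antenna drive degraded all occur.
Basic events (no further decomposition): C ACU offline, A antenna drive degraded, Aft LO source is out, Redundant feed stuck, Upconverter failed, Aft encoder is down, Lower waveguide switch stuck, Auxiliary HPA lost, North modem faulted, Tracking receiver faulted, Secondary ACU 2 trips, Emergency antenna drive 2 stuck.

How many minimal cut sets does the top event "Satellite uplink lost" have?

Modem stage down [AND]: one cut set from each child combined → 1 × 1 = 1 cut set(s).
Tracking loop unavailable [AND]: one cut set from each child combined → 1 × 1 = 1 cut set(s).
Transmit chain lost [AND]: one cut set from each child combined → 1 × 1 × 1 = 1 cut set(s).
Backup chain unavailable [OR]: union of children's cut sets → 2 cut set(s).
Power amp lost [AND]: one cut set from each child combined → 2 × 1 × 1 = 2 cut set(s).
Antenna path down [OR]: union of children's cut sets → 3 cut set(s).
Modem stage 2 lost [OR]: union of children's cut sets → 2 cut set(s).
Satellite uplink lost [OR]: union of children's cut sets → 6 cut set(s).
Minimal cut sets: {A antenna drive degraded, Aft LO source is out, C ACU offline}; {Aft encoder is down, Redundant feed stuck, Upconverter failed}; {Lower waveguide switch stuck, North modem faulted, Tracking receiver faulted}; {Auxiliary HPA lost, North modem faulted, Tracking receiver faulted}; {Secondary ACU 2 trips}; {Emergency antenna drive 2 stuck}.

6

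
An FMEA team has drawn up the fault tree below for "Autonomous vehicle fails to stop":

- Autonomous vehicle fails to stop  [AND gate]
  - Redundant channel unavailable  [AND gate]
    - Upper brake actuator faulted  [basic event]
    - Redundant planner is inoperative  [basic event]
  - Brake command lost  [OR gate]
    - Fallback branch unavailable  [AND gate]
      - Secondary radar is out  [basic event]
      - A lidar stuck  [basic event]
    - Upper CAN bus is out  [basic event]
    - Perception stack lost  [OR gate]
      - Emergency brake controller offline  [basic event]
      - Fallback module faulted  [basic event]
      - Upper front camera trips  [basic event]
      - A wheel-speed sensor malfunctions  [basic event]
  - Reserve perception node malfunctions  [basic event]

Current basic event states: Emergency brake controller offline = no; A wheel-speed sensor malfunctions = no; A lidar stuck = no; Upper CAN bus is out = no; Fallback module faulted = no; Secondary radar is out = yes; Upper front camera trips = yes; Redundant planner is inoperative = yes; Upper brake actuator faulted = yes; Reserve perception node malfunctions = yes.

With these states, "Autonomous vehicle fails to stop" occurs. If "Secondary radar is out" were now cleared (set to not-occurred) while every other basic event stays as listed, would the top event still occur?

Counterfactual: set "Secondary radar is out" to not occurred.
Redundant channel unavailable [AND]: Upper brake actuator faulted=occurs, Redundant planner is inoperative=occurs → all inputs occur → occurs.
Fallback branch unavailable [AND]: Secondary radar is out=not, A lidar stuck=not → not all inputs occur → does not occur.
Perception stack lost [OR]: Emergency brake controller offline=not, Fallback module faulted=not, Upper front camera trips=occurs, A wheel-speed sensor malfunctions=not → at least one input occurs → occurs.
Brake command lost [OR]: Fallback branch unavailable=not, Upper CAN bus is out=not, Perception stack lost=occurs → at least one input occurs → occurs.
Autonomous vehicle fails to stop [AND]: Redundant channel unavailable=occurs, Brake command lost=occurs, Reserve perception node malfunctions=occurs → all inputs occur → occurs.

Yes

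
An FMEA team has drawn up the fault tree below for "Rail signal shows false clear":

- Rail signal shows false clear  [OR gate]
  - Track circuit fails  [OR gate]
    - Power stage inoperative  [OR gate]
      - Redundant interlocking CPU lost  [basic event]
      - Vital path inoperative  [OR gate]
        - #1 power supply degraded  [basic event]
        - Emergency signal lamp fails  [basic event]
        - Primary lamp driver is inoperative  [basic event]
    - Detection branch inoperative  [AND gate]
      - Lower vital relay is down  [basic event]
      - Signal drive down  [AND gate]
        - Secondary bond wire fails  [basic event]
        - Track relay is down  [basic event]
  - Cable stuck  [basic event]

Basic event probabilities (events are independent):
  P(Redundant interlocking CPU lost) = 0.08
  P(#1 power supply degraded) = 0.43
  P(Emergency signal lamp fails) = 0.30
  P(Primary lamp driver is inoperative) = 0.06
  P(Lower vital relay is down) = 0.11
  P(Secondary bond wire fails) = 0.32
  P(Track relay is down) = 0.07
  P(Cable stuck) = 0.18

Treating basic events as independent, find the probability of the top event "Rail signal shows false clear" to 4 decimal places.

P(Vital path inoperative) [OR] = 1 − (1−0.43) × (1−0.30) × (1−0.06) = 0.624940
P(Power stage inoperative) [OR] = 1 − (1−0.08) × (1−0.624940) = 0.654945
P(Signal drive down) [AND] = 0.32 × 0.07 = 0.022400
P(Detection branch inoperative) [AND] = 0.11 × 0.022400 = 0.002464
P(Track circuit fails) [OR] = 1 − (1−0.654945) × (1−0.002464) = 0.655795
P(Rail signal shows false clear) [OR] = 1 − (1−0.655795) × (1−0.18) = 0.717752
Rounded to 4 decimal places: P(Rail signal shows false clear) ≈ 0.7178.

0.7178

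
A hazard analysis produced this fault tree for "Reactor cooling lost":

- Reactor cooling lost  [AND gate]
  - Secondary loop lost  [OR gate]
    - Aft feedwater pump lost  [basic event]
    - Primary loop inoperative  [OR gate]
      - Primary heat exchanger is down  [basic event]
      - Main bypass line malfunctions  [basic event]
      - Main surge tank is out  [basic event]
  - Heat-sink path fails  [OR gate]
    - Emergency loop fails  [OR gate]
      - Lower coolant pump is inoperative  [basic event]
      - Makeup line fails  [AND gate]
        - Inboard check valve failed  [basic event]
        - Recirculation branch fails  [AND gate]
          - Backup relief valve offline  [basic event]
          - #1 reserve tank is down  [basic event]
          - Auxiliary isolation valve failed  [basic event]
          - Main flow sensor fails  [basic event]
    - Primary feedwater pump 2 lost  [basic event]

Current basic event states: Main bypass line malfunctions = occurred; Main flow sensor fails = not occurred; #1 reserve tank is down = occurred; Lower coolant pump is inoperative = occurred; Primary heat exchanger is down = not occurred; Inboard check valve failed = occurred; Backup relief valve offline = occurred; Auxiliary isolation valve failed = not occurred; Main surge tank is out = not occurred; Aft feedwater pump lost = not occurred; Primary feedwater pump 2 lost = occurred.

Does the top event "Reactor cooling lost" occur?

Yes

Primary loop inoperative [OR]: Primary heat exchanger is down=not, Main bypass line malfunctions=occurs, Main surge tank is out=not → at least one input occurs → occurs.
Secondary loop lost [OR]: Aft feedwater pump lost=not, Primary loop inoperative=occurs → at least one input occurs → occurs.
Recirculation branch fails [AND]: Backup relief valve offline=occurs, #1 reserve tank is down=occurs, Auxiliary isolation valve failed=not, Main flow sensor fails=not → not all inputs occur → does not occur.
Makeup line fails [AND]: Inboard check valve failed=occurs, Recirculation branch fails=not → not all inputs occur → does not occur.
Emergency loop fails [OR]: Lower coolant pump is inoperative=occurs, Makeup line fails=not → at least one input occurs → occurs.
Heat-sink path fails [OR]: Emergency loop fails=occurs, Primary feedwater pump 2 lost=occurs → at least one input occurs → occurs.
Reactor cooling lost [AND]: Secondary loop lost=occurs, Heat-sink path fails=occurs → all inputs occur → occurs.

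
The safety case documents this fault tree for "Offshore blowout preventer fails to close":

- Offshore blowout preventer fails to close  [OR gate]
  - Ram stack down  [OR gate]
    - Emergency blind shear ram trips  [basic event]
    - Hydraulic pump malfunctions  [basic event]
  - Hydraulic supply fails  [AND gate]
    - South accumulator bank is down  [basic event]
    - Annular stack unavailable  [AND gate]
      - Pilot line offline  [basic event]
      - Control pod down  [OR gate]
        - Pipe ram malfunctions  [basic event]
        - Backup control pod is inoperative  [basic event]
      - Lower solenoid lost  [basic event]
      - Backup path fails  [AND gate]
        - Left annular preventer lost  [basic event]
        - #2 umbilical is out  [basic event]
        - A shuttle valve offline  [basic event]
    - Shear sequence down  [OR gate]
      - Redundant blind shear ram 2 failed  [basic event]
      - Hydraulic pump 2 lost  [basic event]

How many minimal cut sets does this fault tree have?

Ram stack down [OR]: union of children's cut sets → 2 cut set(s).
Control pod down [OR]: union of children's cut sets → 2 cut set(s).
Backup path fails [AND]: one cut set from each child combined → 1 × 1 × 1 = 1 cut set(s).
Annular stack unavailable [AND]: one cut set from each child combined → 1 × 2 × 1 × 1 = 2 cut set(s).
Shear sequence down [OR]: union of children's cut sets → 2 cut set(s).
Hydraulic supply fails [AND]: one cut set from each child combined → 1 × 2 × 2 = 4 cut set(s).
Offshore blowout preventer fails to close [OR]: union of children's cut sets → 6 cut set(s).
Minimal cut sets: {Emergency blind shear ram trips}; {Hydraulic pump malfunctions}; {#2 umbilical is out, A shuttle valve offline, Left annular preventer lost, Lower solenoid lost, Pilot line offline, Pipe ram malfunctions, Redundant blind shear ram 2 failed, South accumulator bank is down}; {#2 umbilical is out, A shuttle valve offline, Hydraulic pump 2 lost, Left annular preventer lost, Lower solenoid lost, Pilot line offline, Pipe ram malfunctions, South accumulator bank is down}; {#2 umbilical is out, A shuttle valve offline, Backup control pod is inoperative, Left annular preventer lost, Lower solenoid lost, Pilot line offline, Redundant blind shear ram 2 failed, South accumulator bank is down}; {#2 umbilical is out, A shuttle valve offline, Backup control pod is inoperative, Hydraulic pump 2 lost, Left annular preventer lost, Lower solenoid lost, Pilot line offline, South accumulator bank is down}.

6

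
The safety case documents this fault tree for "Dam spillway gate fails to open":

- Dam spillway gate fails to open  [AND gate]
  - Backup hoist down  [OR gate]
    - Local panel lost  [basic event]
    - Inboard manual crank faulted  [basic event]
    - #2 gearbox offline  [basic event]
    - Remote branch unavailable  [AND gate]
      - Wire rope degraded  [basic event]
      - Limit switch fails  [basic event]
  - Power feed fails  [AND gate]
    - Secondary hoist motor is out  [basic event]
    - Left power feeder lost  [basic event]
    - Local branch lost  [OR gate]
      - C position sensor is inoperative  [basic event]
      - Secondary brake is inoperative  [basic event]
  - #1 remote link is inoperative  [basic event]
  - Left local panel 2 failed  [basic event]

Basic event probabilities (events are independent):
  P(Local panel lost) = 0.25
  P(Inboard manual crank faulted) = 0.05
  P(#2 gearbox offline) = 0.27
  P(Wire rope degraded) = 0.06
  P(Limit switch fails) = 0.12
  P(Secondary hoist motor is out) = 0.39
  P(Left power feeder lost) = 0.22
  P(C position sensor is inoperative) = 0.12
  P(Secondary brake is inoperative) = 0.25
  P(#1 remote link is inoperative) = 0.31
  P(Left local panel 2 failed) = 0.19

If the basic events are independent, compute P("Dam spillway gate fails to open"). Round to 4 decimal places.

0.0008

P(Remote branch unavailable) [AND] = 0.06 × 0.12 = 0.007200
P(Backup hoist down) [OR] = 1 − (1−0.25) × (1−0.05) × (1−0.27) × (1−0.007200) = 0.483620
P(Local branch lost) [OR] = 1 − (1−0.12) × (1−0.25) = 0.340000
P(Power feed fails) [AND] = 0.39 × 0.22 × 0.340000 = 0.029172
P(Dam spillway gate fails to open) [AND] = 0.483620 × 0.029172 × 0.31 × 0.19 = 0.000831
Rounded to 4 decimal places: P(Dam spillway gate fails to open) ≈ 0.0008.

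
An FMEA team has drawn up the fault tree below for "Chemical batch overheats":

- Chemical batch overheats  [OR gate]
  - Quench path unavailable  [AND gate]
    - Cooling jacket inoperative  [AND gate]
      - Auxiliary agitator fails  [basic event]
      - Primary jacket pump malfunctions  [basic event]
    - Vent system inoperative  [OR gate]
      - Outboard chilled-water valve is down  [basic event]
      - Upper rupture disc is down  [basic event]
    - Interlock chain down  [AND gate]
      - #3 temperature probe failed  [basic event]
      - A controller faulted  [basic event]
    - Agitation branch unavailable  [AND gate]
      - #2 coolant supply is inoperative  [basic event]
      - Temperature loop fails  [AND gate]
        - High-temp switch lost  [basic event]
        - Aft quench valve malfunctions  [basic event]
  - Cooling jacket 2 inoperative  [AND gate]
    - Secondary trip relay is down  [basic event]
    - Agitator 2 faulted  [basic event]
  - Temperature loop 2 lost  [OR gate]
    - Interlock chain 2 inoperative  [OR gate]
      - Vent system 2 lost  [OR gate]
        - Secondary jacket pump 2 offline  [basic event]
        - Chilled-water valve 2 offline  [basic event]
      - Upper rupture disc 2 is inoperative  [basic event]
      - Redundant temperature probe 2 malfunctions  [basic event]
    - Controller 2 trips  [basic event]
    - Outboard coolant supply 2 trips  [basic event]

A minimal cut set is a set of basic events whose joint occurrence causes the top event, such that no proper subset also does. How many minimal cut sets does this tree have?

9

Cooling jacket inoperative [AND]: one cut set from each child combined → 1 × 1 = 1 cut set(s).
Vent system inoperative [OR]: union of children's cut sets → 2 cut set(s).
Interlock chain down [AND]: one cut set from each child combined → 1 × 1 = 1 cut set(s).
Temperature loop fails [AND]: one cut set from each child combined → 1 × 1 = 1 cut set(s).
Agitation branch unavailable [AND]: one cut set from each child combined → 1 × 1 = 1 cut set(s).
Quench path unavailable [AND]: one cut set from each child combined → 1 × 2 × 1 × 1 = 2 cut set(s).
Cooling jacket 2 inoperative [AND]: one cut set from each child combined → 1 × 1 = 1 cut set(s).
Vent system 2 lost [OR]: union of children's cut sets → 2 cut set(s).
Interlock chain 2 inoperative [OR]: union of children's cut sets → 4 cut set(s).
Temperature loop 2 lost [OR]: union of children's cut sets → 6 cut set(s).
Chemical batch overheats [OR]: union of children's cut sets → 9 cut set(s).
Minimal cut sets: {#2 coolant supply is inoperative, #3 temperature probe failed, A controller faulted, Aft quench valve malfunctions, Auxiliary agitator fails, High-temp switch lost, Outboard chilled-water valve is down, Primary jacket pump malfunctions}; {#2 coolant supply is inoperative, #3 temperature probe failed, A controller faulted, Aft quench valve malfunctions, Auxiliary agitator fails, High-temp switch lost, Primary jacket pump malfunctions, Upper rupture disc is down}; {Agitator 2 faulted, Secondary trip relay is down}; {Secondary jacket pump 2 offline}; {Chilled-water valve 2 offline}; {Upper rupture disc 2 is inoperative}; {Redundant temperature probe 2 malfunctions}; {Controller 2 trips}; {Outboard coolant supply 2 trips}.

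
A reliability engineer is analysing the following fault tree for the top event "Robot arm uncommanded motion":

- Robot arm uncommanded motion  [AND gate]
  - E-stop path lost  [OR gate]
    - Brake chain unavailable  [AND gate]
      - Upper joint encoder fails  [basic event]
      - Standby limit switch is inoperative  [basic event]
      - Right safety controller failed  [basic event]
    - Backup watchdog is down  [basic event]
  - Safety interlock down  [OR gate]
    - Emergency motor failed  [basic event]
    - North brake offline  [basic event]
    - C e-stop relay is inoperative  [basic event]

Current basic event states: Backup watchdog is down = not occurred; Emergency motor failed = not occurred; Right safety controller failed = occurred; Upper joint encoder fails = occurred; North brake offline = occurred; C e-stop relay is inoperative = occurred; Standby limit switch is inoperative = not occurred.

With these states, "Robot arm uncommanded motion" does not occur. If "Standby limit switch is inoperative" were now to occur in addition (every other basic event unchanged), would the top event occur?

Yes

Counterfactual: set "Standby limit switch is inoperative" to occurred.
Brake chain unavailable [AND]: Upper joint encoder fails=occurs, Standby limit switch is inoperative=occurs, Right safety controller failed=occurs → all inputs occur → occurs.
E-stop path lost [OR]: Brake chain unavailable=occurs, Backup watchdog is down=not → at least one input occurs → occurs.
Safety interlock down [OR]: Emergency motor failed=not, North brake offline=occurs, C e-stop relay is inoperative=occurs → at least one input occurs → occurs.
Robot arm uncommanded motion [AND]: E-stop path lost=occurs, Safety interlock down=occurs → all inputs occur → occurs.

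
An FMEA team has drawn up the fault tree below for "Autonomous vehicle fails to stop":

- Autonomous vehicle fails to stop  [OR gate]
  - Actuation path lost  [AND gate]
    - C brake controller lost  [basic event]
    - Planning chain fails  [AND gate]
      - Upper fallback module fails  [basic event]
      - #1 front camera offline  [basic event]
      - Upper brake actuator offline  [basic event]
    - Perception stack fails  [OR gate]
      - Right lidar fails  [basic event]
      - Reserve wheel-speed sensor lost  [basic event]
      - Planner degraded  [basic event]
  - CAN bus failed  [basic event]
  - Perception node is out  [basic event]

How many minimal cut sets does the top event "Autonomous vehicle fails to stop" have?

5

Planning chain fails [AND]: one cut set from each child combined → 1 × 1 × 1 = 1 cut set(s).
Perception stack fails [OR]: union of children's cut sets → 3 cut set(s).
Actuation path lost [AND]: one cut set from each child combined → 1 × 1 × 3 = 3 cut set(s).
Autonomous vehicle fails to stop [OR]: union of children's cut sets → 5 cut set(s).
Minimal cut sets: {#1 front camera offline, C brake controller lost, Right lidar fails, Upper brake actuator offline, Upper fallback module fails}; {#1 front camera offline, C brake controller lost, Reserve wheel-speed sensor lost, Upper brake actuator offline, Upper fallback module fails}; {#1 front camera offline, C brake controller lost, Planner degraded, Upper brake actuator offline, Upper fallback module fails}; {CAN bus failed}; {Perception node is out}.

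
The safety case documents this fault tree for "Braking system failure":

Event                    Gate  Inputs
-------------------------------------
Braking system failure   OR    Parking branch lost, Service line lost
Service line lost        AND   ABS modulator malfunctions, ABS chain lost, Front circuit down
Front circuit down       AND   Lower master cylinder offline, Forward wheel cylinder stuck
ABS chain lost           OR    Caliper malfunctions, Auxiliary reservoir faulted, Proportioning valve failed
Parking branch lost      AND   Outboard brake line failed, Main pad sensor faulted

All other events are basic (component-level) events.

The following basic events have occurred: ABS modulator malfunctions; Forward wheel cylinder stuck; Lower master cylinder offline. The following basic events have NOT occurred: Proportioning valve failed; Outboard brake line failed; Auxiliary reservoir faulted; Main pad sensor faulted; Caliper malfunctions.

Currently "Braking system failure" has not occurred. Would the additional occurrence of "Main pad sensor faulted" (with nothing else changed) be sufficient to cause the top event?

No

Counterfactual: set "Main pad sensor faulted" to occurred.
Parking branch lost [AND]: Outboard brake line failed=not, Main pad sensor faulted=occurs → not all inputs occur → does not occur.
ABS chain lost [OR]: Caliper malfunctions=not, Auxiliary reservoir faulted=not, Proportioning valve failed=not → no input occurs → does not occur.
Front circuit down [AND]: Lower master cylinder offline=occurs, Forward wheel cylinder stuck=occurs → all inputs occur → occurs.
Service line lost [AND]: ABS modulator malfunctions=occurs, ABS chain lost=not, Front circuit down=occurs → not all inputs occur → does not occur.
Braking system failure [OR]: Parking branch lost=not, Service line lost=not → no input occurs → does not occur.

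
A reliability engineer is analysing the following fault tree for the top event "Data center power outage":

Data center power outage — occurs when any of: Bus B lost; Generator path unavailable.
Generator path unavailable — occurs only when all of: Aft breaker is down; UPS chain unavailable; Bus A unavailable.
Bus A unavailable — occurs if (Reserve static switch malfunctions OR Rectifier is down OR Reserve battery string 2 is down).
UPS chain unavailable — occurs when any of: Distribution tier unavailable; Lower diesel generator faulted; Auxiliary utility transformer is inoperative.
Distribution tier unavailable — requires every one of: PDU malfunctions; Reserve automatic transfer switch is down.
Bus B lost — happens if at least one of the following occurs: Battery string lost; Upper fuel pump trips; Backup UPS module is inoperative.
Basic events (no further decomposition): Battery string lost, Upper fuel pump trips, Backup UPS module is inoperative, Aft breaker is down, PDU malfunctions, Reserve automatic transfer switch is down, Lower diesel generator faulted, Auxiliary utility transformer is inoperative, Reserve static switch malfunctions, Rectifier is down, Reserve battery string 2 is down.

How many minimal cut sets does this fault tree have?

Bus B lost [OR]: union of children's cut sets → 3 cut set(s).
Distribution tier unavailable [AND]: one cut set from each child combined → 1 × 1 = 1 cut set(s).
UPS chain unavailable [OR]: union of children's cut sets → 3 cut set(s).
Bus A unavailable [OR]: union of children's cut sets → 3 cut set(s).
Generator path unavailable [AND]: one cut set from each child combined → 1 × 3 × 3 = 9 cut set(s).
Data center power outage [OR]: union of children's cut sets → 12 cut set(s).

12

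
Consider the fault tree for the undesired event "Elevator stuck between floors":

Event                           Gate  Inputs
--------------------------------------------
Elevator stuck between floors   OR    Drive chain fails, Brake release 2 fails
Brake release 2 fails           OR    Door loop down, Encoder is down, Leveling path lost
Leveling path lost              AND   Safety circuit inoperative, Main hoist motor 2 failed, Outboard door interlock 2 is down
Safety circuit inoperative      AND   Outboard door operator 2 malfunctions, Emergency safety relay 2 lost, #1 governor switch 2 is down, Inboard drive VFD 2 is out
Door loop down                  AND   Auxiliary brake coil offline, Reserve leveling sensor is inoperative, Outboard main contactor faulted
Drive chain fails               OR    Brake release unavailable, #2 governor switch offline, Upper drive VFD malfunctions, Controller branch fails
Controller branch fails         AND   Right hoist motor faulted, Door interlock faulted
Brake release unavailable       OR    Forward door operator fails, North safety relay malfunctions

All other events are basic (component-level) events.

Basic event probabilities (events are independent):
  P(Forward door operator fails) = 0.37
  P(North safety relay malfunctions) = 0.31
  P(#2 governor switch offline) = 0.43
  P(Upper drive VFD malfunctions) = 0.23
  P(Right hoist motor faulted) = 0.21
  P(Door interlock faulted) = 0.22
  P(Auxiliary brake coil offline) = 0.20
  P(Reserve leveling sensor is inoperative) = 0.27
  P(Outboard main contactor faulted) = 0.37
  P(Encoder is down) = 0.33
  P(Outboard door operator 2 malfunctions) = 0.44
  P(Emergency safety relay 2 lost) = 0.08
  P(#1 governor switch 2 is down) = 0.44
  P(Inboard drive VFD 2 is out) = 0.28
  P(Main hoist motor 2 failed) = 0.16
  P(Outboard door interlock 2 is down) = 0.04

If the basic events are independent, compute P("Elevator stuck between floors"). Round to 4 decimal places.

P(Brake release unavailable) [OR] = 1 − (1−0.37) × (1−0.31) = 0.565300
P(Controller branch fails) [AND] = 0.21 × 0.22 = 0.046200
P(Drive chain fails) [OR] = 1 − (1−0.565300) × (1−0.43) × (1−0.23) × (1−0.046200) = 0.818025
P(Door loop down) [AND] = 0.20 × 0.27 × 0.37 = 0.019980
P(Safety circuit inoperative) [AND] = 0.44 × 0.08 × 0.44 × 0.28 = 0.004337
P(Leveling path lost) [AND] = 0.004337 × 0.16 × 0.04 = 0.000028
P(Brake release 2 fails) [OR] = 1 − (1−0.019980) × (1−0.33) × (1−0.000028) = 0.343405
P(Elevator stuck between floors) [OR] = 1 − (1−0.818025) × (1−0.343405) = 0.880516
Rounded to 4 decimal places: P(Elevator stuck between floors) ≈ 0.8805.

0.8805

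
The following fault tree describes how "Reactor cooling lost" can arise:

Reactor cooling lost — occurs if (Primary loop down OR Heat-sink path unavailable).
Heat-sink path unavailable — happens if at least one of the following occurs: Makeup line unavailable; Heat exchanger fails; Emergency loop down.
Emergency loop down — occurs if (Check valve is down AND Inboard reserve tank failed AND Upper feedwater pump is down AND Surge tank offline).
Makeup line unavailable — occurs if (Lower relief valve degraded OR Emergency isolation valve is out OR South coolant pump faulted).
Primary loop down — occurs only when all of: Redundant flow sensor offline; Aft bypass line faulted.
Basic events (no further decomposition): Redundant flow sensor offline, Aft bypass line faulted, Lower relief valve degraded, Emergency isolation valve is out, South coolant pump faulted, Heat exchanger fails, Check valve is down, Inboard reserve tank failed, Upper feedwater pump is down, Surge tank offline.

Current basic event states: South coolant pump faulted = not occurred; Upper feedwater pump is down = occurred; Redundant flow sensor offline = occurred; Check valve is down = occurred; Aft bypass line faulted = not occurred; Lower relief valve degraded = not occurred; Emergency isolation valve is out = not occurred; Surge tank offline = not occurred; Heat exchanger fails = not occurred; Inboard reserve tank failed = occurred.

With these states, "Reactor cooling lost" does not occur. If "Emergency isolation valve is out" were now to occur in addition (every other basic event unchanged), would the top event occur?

Yes

Counterfactual: set "Emergency isolation valve is out" to occurred.
Primary loop down [AND]: Redundant flow sensor offline=occurs, Aft bypass line faulted=not → not all inputs occur → does not occur.
Makeup line unavailable [OR]: Lower relief valve degraded=not, Emergency isolation valve is out=occurs, South coolant pump faulted=not → at least one input occurs → occurs.
Emergency loop down [AND]: Check valve is down=occurs, Inboard reserve tank failed=occurs, Upper feedwater pump is down=occurs, Surge tank offline=not → not all inputs occur → does not occur.
Heat-sink path unavailable [OR]: Makeup line unavailable=occurs, Heat exchanger fails=not, Emergency loop down=not → at least one input occurs → occurs.
Reactor cooling lost [OR]: Primary loop down=not, Heat-sink path unavailable=occurs → at least one input occurs → occurs.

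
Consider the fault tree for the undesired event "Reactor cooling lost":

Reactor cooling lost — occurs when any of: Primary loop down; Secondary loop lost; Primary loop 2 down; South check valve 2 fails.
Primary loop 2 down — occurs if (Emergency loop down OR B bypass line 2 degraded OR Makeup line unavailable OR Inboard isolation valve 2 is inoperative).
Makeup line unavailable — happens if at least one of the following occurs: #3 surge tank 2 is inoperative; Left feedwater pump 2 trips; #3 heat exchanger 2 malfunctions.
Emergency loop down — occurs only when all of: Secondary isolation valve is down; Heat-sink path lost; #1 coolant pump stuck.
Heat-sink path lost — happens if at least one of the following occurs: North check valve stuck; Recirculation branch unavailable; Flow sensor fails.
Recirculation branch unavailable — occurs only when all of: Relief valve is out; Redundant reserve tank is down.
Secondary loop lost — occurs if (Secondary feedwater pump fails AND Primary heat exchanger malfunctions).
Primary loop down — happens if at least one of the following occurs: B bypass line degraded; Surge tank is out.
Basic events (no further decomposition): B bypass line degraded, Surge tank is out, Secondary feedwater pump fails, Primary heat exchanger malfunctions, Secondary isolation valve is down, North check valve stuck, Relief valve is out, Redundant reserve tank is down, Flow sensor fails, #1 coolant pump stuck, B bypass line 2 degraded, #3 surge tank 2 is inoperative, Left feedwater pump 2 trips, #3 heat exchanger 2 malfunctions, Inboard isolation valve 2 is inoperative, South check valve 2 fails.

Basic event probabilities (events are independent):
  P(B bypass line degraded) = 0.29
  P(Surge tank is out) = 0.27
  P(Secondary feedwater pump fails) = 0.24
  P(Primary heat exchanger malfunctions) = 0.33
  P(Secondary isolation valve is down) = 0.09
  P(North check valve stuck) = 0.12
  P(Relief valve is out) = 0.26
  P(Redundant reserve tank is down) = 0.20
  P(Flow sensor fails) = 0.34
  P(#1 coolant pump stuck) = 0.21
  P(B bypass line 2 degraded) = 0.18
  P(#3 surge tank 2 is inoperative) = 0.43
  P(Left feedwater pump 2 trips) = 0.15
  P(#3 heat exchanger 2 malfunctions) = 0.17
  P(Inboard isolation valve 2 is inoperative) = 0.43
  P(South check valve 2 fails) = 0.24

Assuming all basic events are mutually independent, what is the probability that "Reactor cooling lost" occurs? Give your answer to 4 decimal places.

P(Primary loop down) [OR] = 1 − (1−0.29) × (1−0.27) = 0.481700
P(Secondary loop lost) [AND] = 0.24 × 0.33 = 0.079200
P(Recirculation branch unavailable) [AND] = 0.26 × 0.20 = 0.052000
P(Heat-sink path lost) [OR] = 1 − (1−0.12) × (1−0.052000) × (1−0.34) = 0.449402
P(Emergency loop down) [AND] = 0.09 × 0.449402 × 0.21 = 0.008494
P(Makeup line unavailable) [OR] = 1 − (1−0.43) × (1−0.15) × (1−0.17) = 0.597865
P(Primary loop 2 down) [OR] = 1 − (1−0.008494) × (1−0.18) × (1−0.597865) × (1−0.43) = 0.813639
P(Reactor cooling lost) [OR] = 1 − (1−0.481700) × (1−0.079200) × (1−0.813639) × (1−0.24) = 0.932405
Rounded to 4 decimal places: P(Reactor cooling lost) ≈ 0.9324.

0.9324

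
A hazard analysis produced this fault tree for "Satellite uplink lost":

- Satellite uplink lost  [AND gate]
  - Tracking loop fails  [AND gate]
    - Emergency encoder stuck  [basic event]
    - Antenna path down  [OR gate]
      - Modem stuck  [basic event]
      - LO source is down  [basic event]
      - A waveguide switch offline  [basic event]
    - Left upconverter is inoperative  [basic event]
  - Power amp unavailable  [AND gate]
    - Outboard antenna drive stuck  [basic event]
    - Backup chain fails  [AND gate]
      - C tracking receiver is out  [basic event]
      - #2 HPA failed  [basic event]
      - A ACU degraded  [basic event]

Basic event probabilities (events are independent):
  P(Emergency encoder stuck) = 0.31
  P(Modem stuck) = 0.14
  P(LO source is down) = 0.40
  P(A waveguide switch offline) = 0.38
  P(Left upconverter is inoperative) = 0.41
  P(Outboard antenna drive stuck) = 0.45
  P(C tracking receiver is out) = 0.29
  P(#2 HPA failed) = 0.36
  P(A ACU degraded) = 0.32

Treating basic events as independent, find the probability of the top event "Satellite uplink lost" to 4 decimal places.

0.0013

P(Antenna path down) [OR] = 1 − (1−0.14) × (1−0.40) × (1−0.38) = 0.680080
P(Tracking loop fails) [AND] = 0.31 × 0.680080 × 0.41 = 0.086438
P(Backup chain fails) [AND] = 0.29 × 0.36 × 0.32 = 0.033408
P(Power amp unavailable) [AND] = 0.45 × 0.033408 = 0.015034
P(Satellite uplink lost) [AND] = 0.086438 × 0.015034 = 0.001300
Rounded to 4 decimal places: P(Satellite uplink lost) ≈ 0.0013.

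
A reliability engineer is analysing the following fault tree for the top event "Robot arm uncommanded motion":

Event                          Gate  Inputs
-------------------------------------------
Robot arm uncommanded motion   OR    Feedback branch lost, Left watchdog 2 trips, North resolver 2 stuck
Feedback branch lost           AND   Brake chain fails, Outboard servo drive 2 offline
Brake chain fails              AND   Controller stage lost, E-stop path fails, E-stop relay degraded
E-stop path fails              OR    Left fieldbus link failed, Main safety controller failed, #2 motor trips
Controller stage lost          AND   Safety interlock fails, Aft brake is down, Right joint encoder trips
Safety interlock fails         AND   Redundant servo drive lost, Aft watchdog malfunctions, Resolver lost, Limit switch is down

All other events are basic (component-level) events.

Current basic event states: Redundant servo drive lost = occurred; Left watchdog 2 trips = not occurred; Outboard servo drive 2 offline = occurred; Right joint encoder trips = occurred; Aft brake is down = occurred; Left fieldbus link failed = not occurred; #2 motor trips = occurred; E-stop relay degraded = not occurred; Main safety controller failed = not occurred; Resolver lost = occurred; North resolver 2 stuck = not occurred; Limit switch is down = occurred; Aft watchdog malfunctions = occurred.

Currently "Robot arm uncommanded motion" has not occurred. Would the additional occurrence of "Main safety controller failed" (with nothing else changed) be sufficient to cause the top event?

No

Counterfactual: set "Main safety controller failed" to occurred.
Safety interlock fails [AND]: Redundant servo drive lost=occurs, Aft watchdog malfunctions=occurs, Resolver lost=occurs, Limit switch is down=occurs → all inputs occur → occurs.
Controller stage lost [AND]: Safety interlock fails=occurs, Aft brake is down=occurs, Right joint encoder trips=occurs → all inputs occur → occurs.
E-stop path fails [OR]: Left fieldbus link failed=not, Main safety controller failed=occurs, #2 motor trips=occurs → at least one input occurs → occurs.
Brake chain fails [AND]: Controller stage lost=occurs, E-stop path fails=occurs, E-stop relay degraded=not → not all inputs occur → does not occur.
Feedback branch lost [AND]: Brake chain fails=not, Outboard servo drive 2 offline=occurs → not all inputs occur → does not occur.
Robot arm uncommanded motion [OR]: Feedback branch lost=not, Left watchdog 2 trips=not, North resolver 2 stuck=not → no input occurs → does not occur.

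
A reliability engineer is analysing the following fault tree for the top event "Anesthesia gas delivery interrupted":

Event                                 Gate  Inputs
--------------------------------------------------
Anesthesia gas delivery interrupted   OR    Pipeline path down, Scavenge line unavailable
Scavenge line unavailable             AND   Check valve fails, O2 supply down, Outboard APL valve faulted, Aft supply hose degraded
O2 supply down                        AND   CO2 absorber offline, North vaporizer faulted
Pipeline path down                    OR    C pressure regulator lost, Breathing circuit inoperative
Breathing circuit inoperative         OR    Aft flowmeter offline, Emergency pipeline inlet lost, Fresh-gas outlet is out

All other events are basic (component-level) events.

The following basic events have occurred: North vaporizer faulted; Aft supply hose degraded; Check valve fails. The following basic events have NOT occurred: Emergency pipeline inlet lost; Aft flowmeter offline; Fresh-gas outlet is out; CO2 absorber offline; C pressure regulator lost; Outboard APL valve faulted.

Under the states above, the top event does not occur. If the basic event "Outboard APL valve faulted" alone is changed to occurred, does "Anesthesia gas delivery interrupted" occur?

No

Counterfactual: set "Outboard APL valve faulted" to occurred.
Breathing circuit inoperative [OR]: Aft flowmeter offline=not, Emergency pipeline inlet lost=not, Fresh-gas outlet is out=not → no input occurs → does not occur.
Pipeline path down [OR]: C pressure regulator lost=not, Breathing circuit inoperative=not → no input occurs → does not occur.
O2 supply down [AND]: CO2 absorber offline=not, North vaporizer faulted=occurs → not all inputs occur → does not occur.
Scavenge line unavailable [AND]: Check valve fails=occurs, O2 supply down=not, Outboard APL valve faulted=occurs, Aft supply hose degraded=occurs → not all inputs occur → does not occur.
Anesthesia gas delivery interrupted [OR]: Pipeline path down=not, Scavenge line unavailable=not → no input occurs → does not occur.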